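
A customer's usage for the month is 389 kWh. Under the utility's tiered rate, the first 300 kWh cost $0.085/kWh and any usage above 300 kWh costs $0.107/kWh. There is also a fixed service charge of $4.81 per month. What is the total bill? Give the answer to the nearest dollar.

$40

First 300 kWh × $0.085 = $25.50
Remaining 89 kWh × $0.107 = $9.52
Energy charge = $35.02; + service $4.81 = $39.83 ≈ $40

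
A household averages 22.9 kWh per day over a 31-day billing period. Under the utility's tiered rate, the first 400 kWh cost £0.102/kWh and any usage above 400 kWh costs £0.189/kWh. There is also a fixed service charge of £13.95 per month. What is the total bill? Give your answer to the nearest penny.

Usage = 22.9 kWh/day × 31 days = 709.9 kWh
First 400 kWh × £0.102 = £40.80
Remaining 309.9 kWh × £0.189 = £58.57
Energy charge = £99.37; + service £13.95 = £113.32

£113.32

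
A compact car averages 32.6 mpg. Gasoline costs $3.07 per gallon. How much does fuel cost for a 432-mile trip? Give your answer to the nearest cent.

$40.68

Fuel = 432 mi / 32.6 mpg = 13.25 gal
Cost = 13.25 gal × $3.07/gal = $40.68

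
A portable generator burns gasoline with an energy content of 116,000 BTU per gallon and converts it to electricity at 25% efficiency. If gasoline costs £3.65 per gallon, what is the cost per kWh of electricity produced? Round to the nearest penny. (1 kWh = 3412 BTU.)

£0.43

Electrical output per gallon = 116,000 BTU × 0.25 / 3412 BTU/kWh = 8.499 kWh
Cost per kWh = £3.65 / 8.499 kWh = £0.429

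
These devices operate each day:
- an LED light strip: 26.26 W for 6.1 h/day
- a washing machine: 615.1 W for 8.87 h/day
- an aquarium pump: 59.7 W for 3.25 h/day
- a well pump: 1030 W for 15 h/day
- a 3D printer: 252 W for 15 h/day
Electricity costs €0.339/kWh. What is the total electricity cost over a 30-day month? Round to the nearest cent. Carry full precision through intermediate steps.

€254.66

LED light strip: 26.26 W × 6.1 h × 30 d = 4,806 Wh = 4.806 kWh
washing machine: 615.1 W × 8.87 h × 30 d = 163,678 Wh = 163.7 kWh
aquarium pump: 59.7 W × 3.25 h × 30 d = 5,821 Wh = 5.821 kWh
well pump: 1030 W × 15 h × 30 d = 463,500 Wh = 463.5 kWh
3D printer: 252 W × 15 h × 30 d = 113,400 Wh = 113.4 kWh
Total energy = 4.806 + 163.7 + 5.821 + 463.5 + 113.4 = 751.2 kWh
Cost = 751.2 kWh × €0.339 = €254.66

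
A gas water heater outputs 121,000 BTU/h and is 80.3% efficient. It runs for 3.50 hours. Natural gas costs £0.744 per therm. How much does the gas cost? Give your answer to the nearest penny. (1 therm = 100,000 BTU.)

£3.92

Heat delivered = 121,000 BTU/h × 3.50 h = 423,500 BTU
Gas input = 423,500 / 0.803 = 527,397 BTU
= 527,397 / 100,000 = 5.274 therm
Cost = 5.274 × £0.744/therm = £3.92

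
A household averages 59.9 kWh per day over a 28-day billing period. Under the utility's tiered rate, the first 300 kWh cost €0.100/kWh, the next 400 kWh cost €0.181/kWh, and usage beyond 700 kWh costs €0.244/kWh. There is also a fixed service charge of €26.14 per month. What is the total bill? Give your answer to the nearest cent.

€366.98

Usage = 59.9 kWh/day × 28 days = 1677.2 kWh
First 300 kWh × €0.100 = €30.00
Next 400 kWh × €0.181 = €72.40
Remaining 977.2 kWh × €0.244 = €238.44
Energy charge = €340.84; + service €26.14 = €366.98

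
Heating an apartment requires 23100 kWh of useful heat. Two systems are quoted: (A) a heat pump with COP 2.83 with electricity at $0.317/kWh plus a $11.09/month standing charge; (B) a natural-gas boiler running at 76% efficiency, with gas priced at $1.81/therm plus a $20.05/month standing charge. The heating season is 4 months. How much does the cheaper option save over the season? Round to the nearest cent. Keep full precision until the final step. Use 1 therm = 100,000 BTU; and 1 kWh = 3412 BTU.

Heat load = 23100 kWh × 3412 = 78,817,200 BTU
Gas: input = 78,817,200 / 0.76 = 103,706,842 BTU = 1,037 therm → 1,037 × $1.81 = $1,877.09; + 4 × $20.05 standing = $1,957.29
Heat pump: 78,817,200 BTU / 3412 = 23,100 kWh heat; / 2.83 = 8,163 kWh in → × $0.317 = $2,587.53; + 4 × $11.09 standing = $2,631.89
Difference = |$1,957.29 − $2,631.89| = $674.59

$674.59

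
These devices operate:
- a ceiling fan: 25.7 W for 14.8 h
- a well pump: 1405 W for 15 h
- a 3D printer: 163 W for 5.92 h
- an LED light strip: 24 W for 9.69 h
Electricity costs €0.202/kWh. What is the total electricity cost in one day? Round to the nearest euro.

€5

ceiling fan: 25.7 W × 14.8 h = 380 Wh = 0.3804 kWh
well pump: 1405 W × 15 h = 21,075 Wh = 21.07 kWh
3D printer: 163 W × 5.92 h = 965 Wh = 0.965 kWh
LED light strip: 24 W × 9.69 h = 233 Wh = 0.2326 kWh
Total energy = 0.3804 + 21.07 + 0.965 + 0.2326 = 22.65 kWh
Cost = 22.65 kWh × €0.202 = €4.58 ≈ €5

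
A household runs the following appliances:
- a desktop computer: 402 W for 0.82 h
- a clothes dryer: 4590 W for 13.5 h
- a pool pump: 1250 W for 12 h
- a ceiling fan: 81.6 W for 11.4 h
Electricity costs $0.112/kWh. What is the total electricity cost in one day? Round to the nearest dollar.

desktop computer: 402 W × 0.82 h = 330 Wh = 0.3296 kWh
clothes dryer: 4590 W × 13.5 h = 61,965 Wh = 61.97 kWh
pool pump: 1250 W × 12 h = 15,000 Wh = 15 kWh
ceiling fan: 81.6 W × 11.4 h = 930 Wh = 0.9302 kWh
Total energy = 0.3296 + 61.97 + 15 + 0.9302 = 78.22 kWh
Cost = 78.22 kWh × $0.112 = $8.76 ≈ $9

$9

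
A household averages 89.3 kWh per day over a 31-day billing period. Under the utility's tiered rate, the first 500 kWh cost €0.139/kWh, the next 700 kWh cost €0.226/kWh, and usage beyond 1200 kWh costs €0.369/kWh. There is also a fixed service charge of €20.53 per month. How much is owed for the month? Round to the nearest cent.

Usage = 89.3 kWh/day × 31 days = 2768.3 kWh
First 500 kWh × €0.139 = €69.50
Next 700 kWh × €0.226 = €158.20
Remaining 1568.3 kWh × €0.369 = €578.70
Energy charge = €806.40; + service €20.53 = €826.93

€826.93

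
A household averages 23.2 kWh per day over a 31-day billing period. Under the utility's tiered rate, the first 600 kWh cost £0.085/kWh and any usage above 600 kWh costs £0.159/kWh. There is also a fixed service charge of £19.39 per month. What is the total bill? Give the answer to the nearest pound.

£89

Usage = 23.2 kWh/day × 31 days = 719.2 kWh
First 600 kWh × £0.085 = £51.00
Remaining 119.2 kWh × £0.159 = £18.95
Energy charge = £69.95; + service £19.39 = £89.34 ≈ £89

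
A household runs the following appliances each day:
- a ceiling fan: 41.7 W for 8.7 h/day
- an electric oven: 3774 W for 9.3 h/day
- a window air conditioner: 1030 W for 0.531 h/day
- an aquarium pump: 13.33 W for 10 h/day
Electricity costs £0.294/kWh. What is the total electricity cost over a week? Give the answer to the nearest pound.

£74

ceiling fan: 41.7 W × 8.7 h × 7 d = 2,540 Wh = 2.54 kWh
electric oven: 3774 W × 9.3 h × 7 d = 245,687 Wh = 245.7 kWh
window air conditioner: 1030 W × 0.531 h × 7 d = 3,829 Wh = 3.829 kWh
aquarium pump: 13.33 W × 10 h × 7 d = 933 Wh = 0.9331 kWh
Total energy = 2.54 + 245.7 + 3.829 + 0.9331 = 253 kWh
Cost = 253 kWh × £0.294 = £74.38 ≈ £74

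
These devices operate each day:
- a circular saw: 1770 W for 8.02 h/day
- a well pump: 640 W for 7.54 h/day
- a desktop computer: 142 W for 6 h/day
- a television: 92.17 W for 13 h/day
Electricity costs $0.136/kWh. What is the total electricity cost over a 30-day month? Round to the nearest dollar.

$86

circular saw: 1770 W × 8.02 h × 30 d = 425,862 Wh = 425.9 kWh
well pump: 640 W × 7.54 h × 30 d = 144,768 Wh = 144.8 kWh
desktop computer: 142 W × 6 h × 30 d = 25,560 Wh = 25.56 kWh
television: 92.17 W × 13 h × 30 d = 35,946 Wh = 35.95 kWh
Total energy = 425.9 + 144.8 + 25.56 + 35.95 = 632.1 kWh
Cost = 632.1 kWh × $0.136 = $85.97 ≈ $86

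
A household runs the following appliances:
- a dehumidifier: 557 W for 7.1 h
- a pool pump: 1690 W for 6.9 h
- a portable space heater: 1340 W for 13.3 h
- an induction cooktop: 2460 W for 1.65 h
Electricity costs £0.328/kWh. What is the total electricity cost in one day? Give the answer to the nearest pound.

dehumidifier: 557 W × 7.1 h = 3,955 Wh = 3.955 kWh
pool pump: 1690 W × 6.9 h = 11,661 Wh = 11.66 kWh
portable space heater: 1340 W × 13.3 h = 17,822 Wh = 17.82 kWh
induction cooktop: 2460 W × 1.65 h = 4,059 Wh = 4.059 kWh
Total energy = 3.955 + 11.66 + 17.82 + 4.059 = 37.5 kWh
Cost = 37.5 kWh × £0.328 = £12.30 ≈ £12

£12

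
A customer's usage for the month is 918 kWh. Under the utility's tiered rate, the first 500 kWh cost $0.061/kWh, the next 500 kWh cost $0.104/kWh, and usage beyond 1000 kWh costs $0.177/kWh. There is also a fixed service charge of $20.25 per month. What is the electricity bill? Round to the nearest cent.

$94.22

First 500 kWh × $0.061 = $30.50
Next 418 kWh × $0.104 = $43.47
Remaining tier: 0 kWh (not reached)
Energy charge = $73.97; + service $20.25 = $94.22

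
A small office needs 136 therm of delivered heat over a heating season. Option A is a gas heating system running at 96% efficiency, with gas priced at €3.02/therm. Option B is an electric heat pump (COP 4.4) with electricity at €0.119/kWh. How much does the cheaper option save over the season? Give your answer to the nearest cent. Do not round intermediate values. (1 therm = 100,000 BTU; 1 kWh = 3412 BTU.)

Heat load = 136 therm × 100,000 = 13,600,000 BTU
Gas: input = 13,600,000 / 0.96 = 14,166,667 BTU = 141.7 therm → 141.7 × €3.02 = €427.83
Heat pump: 13,600,000 BTU / 3412 = 3,986 kWh heat; / 4.4 = 905.9 kWh in → × €0.119 = €107.80
Difference = |€427.83 − €107.80| = €320.03

€320.03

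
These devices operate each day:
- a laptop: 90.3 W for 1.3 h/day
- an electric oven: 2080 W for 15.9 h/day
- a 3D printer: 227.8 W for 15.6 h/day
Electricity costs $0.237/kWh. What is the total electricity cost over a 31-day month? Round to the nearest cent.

laptop: 90.3 W × 1.3 h × 31 d = 3,639 Wh = 3.639 kWh
electric oven: 2080 W × 15.9 h × 31 d = 1,025,232 Wh = 1,025 kWh
3D printer: 227.8 W × 15.6 h × 31 d = 110,164 Wh = 110.2 kWh
Total energy = 3.639 + 1,025 + 110.2 = 1,139 kWh
Cost = 1,139 kWh × $0.237 = $269.95

$269.95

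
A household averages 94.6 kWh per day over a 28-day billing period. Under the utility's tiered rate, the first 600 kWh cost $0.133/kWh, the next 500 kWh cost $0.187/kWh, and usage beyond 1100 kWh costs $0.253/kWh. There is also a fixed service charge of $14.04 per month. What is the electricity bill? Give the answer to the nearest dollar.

Usage = 94.6 kWh/day × 28 days = 2648.8 kWh
First 600 kWh × $0.133 = $79.80
Next 500 kWh × $0.187 = $93.50
Remaining 1548.8 kWh × $0.253 = $391.85
Energy charge = $565.15; + service $14.04 = $579.19 ≈ $579

$579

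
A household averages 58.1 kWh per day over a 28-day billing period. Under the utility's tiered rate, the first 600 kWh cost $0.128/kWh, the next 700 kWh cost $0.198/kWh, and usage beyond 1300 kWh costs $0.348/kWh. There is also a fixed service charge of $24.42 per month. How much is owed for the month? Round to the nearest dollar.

$354

Usage = 58.1 kWh/day × 28 days = 1626.8 kWh
First 600 kWh × $0.128 = $76.80
Next 700 kWh × $0.198 = $138.60
Remaining 326.8 kWh × $0.348 = $113.73
Energy charge = $329.13; + service $24.42 = $353.55 ≈ $354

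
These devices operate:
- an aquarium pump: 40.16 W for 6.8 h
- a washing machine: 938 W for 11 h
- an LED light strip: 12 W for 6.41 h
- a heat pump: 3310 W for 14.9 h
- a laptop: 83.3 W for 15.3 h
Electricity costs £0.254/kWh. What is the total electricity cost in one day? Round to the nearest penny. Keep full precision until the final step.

aquarium pump: 40.16 W × 6.8 h = 273 Wh = 0.2731 kWh
washing machine: 938 W × 11 h = 10,318 Wh = 10.32 kWh
LED light strip: 12 W × 6.41 h = 77 Wh = 0.07692 kWh
heat pump: 3310 W × 14.9 h = 49,319 Wh = 49.32 kWh
laptop: 83.3 W × 15.3 h = 1,274 Wh = 1.274 kWh
Total energy = 0.2731 + 10.32 + 0.07692 + 49.32 + 1.274 = 61.26 kWh
Cost = 61.26 kWh × £0.254 = £15.56

£15.56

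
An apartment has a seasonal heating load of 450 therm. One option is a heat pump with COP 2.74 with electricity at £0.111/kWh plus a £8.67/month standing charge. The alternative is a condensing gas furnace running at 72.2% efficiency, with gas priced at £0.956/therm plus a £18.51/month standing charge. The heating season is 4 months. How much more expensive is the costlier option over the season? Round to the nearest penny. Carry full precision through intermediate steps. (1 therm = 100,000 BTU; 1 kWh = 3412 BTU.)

Heat load = 450 therm × 100,000 = 45,000,000 BTU
Gas: input = 45,000,000 / 0.722 = 62,326,870 BTU = 623.3 therm → 623.3 × £0.956 = £595.84; + 4 × £18.51 standing = £669.88
Heat pump: 45,000,000 BTU / 3412 = 13,190 kWh heat; / 2.74 = 4,813 kWh in → × £0.111 = £534.29; + 4 × £8.67 standing = £568.97
Difference = |£669.88 − £568.97| = £100.92

£100.92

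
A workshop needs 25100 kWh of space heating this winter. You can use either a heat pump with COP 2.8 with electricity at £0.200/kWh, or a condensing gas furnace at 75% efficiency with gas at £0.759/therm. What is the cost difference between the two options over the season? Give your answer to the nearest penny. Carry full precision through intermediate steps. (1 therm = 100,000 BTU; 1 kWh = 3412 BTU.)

£926.17

Heat load = 25100 kWh × 3412 = 85,641,200 BTU
Gas: input = 85,641,200 / 0.75 = 114,188,267 BTU = 1,142 therm → 1,142 × £0.759 = £866.69
Heat pump: 85,641,200 BTU / 3412 = 25,100 kWh heat; / 2.8 = 8,964 kWh in → × £0.200 = £1,792.86
Difference = |£866.69 − £1,792.86| = £926.17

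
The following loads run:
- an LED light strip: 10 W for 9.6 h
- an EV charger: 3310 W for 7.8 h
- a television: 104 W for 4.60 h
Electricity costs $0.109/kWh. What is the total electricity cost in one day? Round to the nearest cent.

LED light strip: 10 W × 9.6 h = 96 Wh = 0.096 kWh
EV charger: 3310 W × 7.8 h = 25,818 Wh = 25.82 kWh
television: 104 W × 4.60 h = 478 Wh = 0.4784 kWh
Total energy = 0.096 + 25.82 + 0.4784 = 26.39 kWh
Cost = 26.39 kWh × $0.109 = $2.88

$2.88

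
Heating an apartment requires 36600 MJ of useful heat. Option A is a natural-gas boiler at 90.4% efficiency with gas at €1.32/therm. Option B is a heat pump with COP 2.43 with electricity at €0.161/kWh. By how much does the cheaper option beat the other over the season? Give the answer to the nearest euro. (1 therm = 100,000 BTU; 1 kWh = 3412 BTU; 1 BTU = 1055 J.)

€167

Heat load = 36600 MJ = 36,600,000,000 J / 1055 = 34,691,943 BTU
Gas: input = 34,691,943 / 0.904 = 38,376,043 BTU = 383.8 therm → 383.8 × €1.32 = €506.56
Heat pump: 34,691,943 BTU / 3412 = 10,170 kWh heat; / 2.43 = 4,184 kWh in → × €0.161 = €673.66
Difference = |€506.56 − €673.66| = €167.09 ≈ €167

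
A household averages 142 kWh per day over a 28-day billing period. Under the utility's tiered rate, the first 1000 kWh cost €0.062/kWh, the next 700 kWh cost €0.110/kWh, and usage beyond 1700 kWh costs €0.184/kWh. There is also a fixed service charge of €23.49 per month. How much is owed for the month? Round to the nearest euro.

Usage = 142 kWh/day × 28 days = 3976 kWh
First 1000 kWh × €0.062 = €62.00
Next 700 kWh × €0.110 = €77.00
Remaining 2276 kWh × €0.184 = €418.78
Energy charge = €557.78; + service €23.49 = €581.27 ≈ €581

€581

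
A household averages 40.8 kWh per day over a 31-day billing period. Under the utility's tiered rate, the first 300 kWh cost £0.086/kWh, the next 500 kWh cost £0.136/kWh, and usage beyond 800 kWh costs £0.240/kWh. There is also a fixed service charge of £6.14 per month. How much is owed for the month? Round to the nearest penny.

Usage = 40.8 kWh/day × 31 days = 1264.8 kWh
First 300 kWh × £0.086 = £25.80
Next 500 kWh × £0.136 = £68.00
Remaining 464.8 kWh × £0.240 = £111.55
Energy charge = £205.35; + service £6.14 = £211.49

£211.49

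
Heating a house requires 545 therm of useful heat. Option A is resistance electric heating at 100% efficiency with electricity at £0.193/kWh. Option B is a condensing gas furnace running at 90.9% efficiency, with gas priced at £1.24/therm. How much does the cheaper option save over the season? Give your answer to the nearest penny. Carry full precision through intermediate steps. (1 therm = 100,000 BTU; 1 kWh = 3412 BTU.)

Heat load = 545 therm × 100,000 = 54,500,000 BTU
Gas: input = 54,500,000 / 0.909 = 59,955,996 BTU = 599.6 therm → 599.6 × £1.24 = £743.45
Electric: 54,500,000 BTU / 3412 = 15,970 kWh → × £0.193 = £3,082.80
Difference = |£743.45 − £3,082.80| = £2,339.34

£2339.34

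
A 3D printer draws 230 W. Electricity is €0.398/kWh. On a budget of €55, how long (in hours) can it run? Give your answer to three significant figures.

Energy budget = €55 / €0.398 per kWh = 138.2 kWh = 138,191 Wh
Runtime = 138,191 Wh / 230 W = 600.8 h

601 h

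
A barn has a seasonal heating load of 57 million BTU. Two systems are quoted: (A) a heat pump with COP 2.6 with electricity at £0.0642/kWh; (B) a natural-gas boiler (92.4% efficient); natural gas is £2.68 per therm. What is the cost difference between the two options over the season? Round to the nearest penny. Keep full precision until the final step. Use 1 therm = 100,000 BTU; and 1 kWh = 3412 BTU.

£1240.74

Heat load = 57 × 10⁶ BTU = 57,000,000 BTU
Gas: input = 57,000,000 / 0.924 = 61,688,312 BTU = 616.9 therm → 616.9 × £2.68 = £1,653.25
Heat pump: 57,000,000 BTU / 3412 = 16,710 kWh heat; / 2.6 = 6,425 kWh in → × £0.0642 = £412.50
Difference = |£1,653.25 − £412.50| = £1,240.74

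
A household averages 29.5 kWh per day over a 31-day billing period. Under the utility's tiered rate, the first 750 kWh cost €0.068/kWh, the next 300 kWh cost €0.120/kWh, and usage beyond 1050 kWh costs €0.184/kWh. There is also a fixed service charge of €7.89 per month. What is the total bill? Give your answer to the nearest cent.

€78.63

Usage = 29.5 kWh/day × 31 days = 914.5 kWh
First 750 kWh × €0.068 = €51.00
Next 164.5 kWh × €0.120 = €19.74
Remaining tier: 0 kWh (not reached)
Energy charge = €70.74; + service €7.89 = €78.63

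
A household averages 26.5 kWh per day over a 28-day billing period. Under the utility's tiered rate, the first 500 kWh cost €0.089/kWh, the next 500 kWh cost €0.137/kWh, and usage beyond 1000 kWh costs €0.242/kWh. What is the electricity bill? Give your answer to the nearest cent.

Usage = 26.5 kWh/day × 28 days = 742 kWh
First 500 kWh × €0.089 = €44.50
Next 242 kWh × €0.137 = €33.15
Remaining tier: 0 kWh (not reached)
Total = €77.65

€77.65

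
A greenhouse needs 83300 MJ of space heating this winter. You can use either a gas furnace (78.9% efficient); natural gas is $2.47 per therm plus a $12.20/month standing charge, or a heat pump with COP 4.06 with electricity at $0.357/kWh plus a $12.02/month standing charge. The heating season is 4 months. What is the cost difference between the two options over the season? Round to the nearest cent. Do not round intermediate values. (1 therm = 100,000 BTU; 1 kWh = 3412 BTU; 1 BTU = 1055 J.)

Heat load = 83300 MJ = 83,300,000,000 J / 1055 = 78,957,346 BTU
Gas: input = 78,957,346 / 0.789 = 100,072,682 BTU = 1,001 therm → 1,001 × $2.47 = $2,471.80; + 4 × $12.20 standing = $2,520.60
Heat pump: 78,957,346 BTU / 3412 = 23,140 kWh heat; / 4.06 = 5,700 kWh in → × $0.357 = $2,034.82; + 4 × $12.02 standing = $2,082.90
Difference = |$2,520.60 − $2,082.90| = $437.70

$437.70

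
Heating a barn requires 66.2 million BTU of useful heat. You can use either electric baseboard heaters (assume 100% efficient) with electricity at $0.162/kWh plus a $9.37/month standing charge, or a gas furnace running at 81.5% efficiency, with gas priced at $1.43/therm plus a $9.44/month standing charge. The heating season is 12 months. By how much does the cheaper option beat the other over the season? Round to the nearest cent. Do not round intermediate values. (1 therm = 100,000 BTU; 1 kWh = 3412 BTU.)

Heat load = 66.2 × 10⁶ BTU = 66,200,000 BTU
Gas: input = 66,200,000 / 0.815 = 81,226,994 BTU = 812.3 therm → 812.3 × $1.43 = $1,161.55; + 12 × $9.44 standing = $1,274.83
Electric: 66,200,000 BTU / 3412 = 19,400 kWh → × $0.162 = $3,143.14; + 12 × $9.37 standing = $3,255.58
Difference = |$1,274.83 − $3,255.58| = $1,980.76

$1980.76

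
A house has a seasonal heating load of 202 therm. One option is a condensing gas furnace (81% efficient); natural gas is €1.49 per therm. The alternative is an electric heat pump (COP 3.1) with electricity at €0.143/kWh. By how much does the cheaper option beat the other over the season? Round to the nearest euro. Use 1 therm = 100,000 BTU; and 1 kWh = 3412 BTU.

€98

Heat load = 202 therm × 100,000 = 20,200,000 BTU
Gas: input = 20,200,000 / 0.81 = 24,938,272 BTU = 249.4 therm → 249.4 × €1.49 = €371.58
Heat pump: 20,200,000 BTU / 3412 = 5,920 kWh heat; / 3.1 = 1,910 kWh in → × €0.143 = €273.10
Difference = |€371.58 − €273.10| = €98.48 ≈ €98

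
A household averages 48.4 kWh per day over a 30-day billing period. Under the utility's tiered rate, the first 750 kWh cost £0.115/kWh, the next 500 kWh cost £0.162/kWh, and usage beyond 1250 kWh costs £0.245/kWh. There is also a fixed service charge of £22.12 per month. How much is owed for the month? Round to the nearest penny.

Usage = 48.4 kWh/day × 30 days = 1452 kWh
First 750 kWh × £0.115 = £86.25
Next 500 kWh × £0.162 = £81.00
Remaining 202 kWh × £0.245 = £49.49
Energy charge = £216.74; + service £22.12 = £238.86

£238.86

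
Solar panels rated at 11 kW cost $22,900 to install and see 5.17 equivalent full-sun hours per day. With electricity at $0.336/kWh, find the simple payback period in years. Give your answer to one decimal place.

3.3 years

Daily generation = 11 kW × 5.17 h = 56.87 kWh
Annual generation = 56.87 × 365 = 20758 kWh
Annual savings = 20758 × $0.336 = $6,974.54
Payback = $22,900 / $6,974.54 = 3.28 years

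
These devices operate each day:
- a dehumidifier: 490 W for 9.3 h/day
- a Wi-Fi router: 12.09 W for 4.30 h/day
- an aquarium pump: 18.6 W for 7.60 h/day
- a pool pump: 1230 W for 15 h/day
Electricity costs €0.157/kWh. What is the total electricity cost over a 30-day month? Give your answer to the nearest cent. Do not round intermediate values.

€109.27

dehumidifier: 490 W × 9.3 h × 30 d = 136,710 Wh = 136.7 kWh
Wi-Fi router: 12.09 W × 4.30 h × 30 d = 1,560 Wh = 1.56 kWh
aquarium pump: 18.6 W × 7.60 h × 30 d = 4,241 Wh = 4.241 kWh
pool pump: 1230 W × 15 h × 30 d = 553,500 Wh = 553.5 kWh
Total energy = 136.7 + 1.56 + 4.241 + 553.5 = 696 kWh
Cost = 696 kWh × €0.157 = €109.27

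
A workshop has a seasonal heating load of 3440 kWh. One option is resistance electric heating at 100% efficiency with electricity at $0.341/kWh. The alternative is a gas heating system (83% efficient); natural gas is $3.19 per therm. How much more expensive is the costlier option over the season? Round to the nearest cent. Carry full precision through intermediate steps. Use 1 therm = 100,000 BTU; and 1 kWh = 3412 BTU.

$721.93

Heat load = 3440 kWh × 3412 = 11,737,280 BTU
Gas: input = 11,737,280 / 0.83 = 14,141,301 BTU = 141.4 therm → 141.4 × $3.19 = $451.11
Electric: 11,737,280 BTU / 3412 = 3,440 kWh → × $0.341 = $1,173.04
Difference = |$451.11 − $1,173.04| = $721.93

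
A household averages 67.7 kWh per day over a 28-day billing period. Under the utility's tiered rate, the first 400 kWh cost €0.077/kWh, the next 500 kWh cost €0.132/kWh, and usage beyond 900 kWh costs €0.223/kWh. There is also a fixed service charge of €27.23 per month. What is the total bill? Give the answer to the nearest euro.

Usage = 67.7 kWh/day × 28 days = 1895.6 kWh
First 400 kWh × €0.077 = €30.80
Next 500 kWh × €0.132 = €66.00
Remaining 995.6 kWh × €0.223 = €222.02
Energy charge = €318.82; + service €27.23 = €346.05 ≈ €346

€346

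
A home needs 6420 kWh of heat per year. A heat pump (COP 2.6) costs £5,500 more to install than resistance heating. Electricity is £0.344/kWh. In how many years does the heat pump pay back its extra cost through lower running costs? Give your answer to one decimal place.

Resistance: 6420 kWh × £0.344 = £2,208.48/yr
Heat pump: 6420 / 2.6 = 2469 kWh in → × £0.344 = £849.42/yr
Annual savings = £1,359.06
Payback = £5,500 / £1,359.06 = 4.05 years

4.0 years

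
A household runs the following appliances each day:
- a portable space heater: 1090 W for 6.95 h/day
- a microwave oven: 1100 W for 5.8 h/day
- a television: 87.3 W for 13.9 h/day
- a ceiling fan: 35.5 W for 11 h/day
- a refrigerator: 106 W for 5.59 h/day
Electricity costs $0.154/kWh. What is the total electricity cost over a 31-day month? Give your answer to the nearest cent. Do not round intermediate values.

portable space heater: 1090 W × 6.95 h × 31 d = 234,840 Wh = 234.8 kWh
microwave oven: 1100 W × 5.8 h × 31 d = 197,780 Wh = 197.8 kWh
television: 87.3 W × 13.9 h × 31 d = 37,618 Wh = 37.62 kWh
ceiling fan: 35.5 W × 11 h × 31 d = 12,106 Wh = 12.11 kWh
refrigerator: 106 W × 5.59 h × 31 d = 18,369 Wh = 18.37 kWh
Total energy = 234.8 + 197.8 + 37.62 + 12.11 + 18.37 = 500.7 kWh
Cost = 500.7 kWh × $0.154 = $77.11

$77.11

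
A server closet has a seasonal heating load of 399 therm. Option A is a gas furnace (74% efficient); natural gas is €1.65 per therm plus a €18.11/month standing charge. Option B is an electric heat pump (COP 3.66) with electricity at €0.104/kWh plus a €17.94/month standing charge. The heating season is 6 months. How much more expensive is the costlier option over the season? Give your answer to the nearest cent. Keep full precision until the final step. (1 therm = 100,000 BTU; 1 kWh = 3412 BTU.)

€558.39

Heat load = 399 therm × 100,000 = 39,900,000 BTU
Gas: input = 39,900,000 / 0.74 = 53,918,919 BTU = 539.2 therm → 539.2 × €1.65 = €889.66; + 6 × €18.11 standing = €998.32
Heat pump: 39,900,000 BTU / 3412 = 11,690 kWh heat; / 3.66 = 3,195 kWh in → × €0.104 = €332.29; + 6 × €17.94 standing = €439.93
Difference = |€998.32 − €439.93| = €558.39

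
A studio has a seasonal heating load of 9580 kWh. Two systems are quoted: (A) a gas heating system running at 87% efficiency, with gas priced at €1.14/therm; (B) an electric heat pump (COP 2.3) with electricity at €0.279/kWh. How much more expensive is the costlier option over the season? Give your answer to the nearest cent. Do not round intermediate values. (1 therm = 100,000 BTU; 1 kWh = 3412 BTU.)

€733.78

Heat load = 9580 kWh × 3412 = 32,686,960 BTU
Gas: input = 32,686,960 / 0.87 = 37,571,218 BTU = 375.7 therm → 375.7 × €1.14 = €428.31
Heat pump: 32,686,960 BTU / 3412 = 9,580 kWh heat; / 2.3 = 4,165 kWh in → × €0.279 = €1,162.10
Difference = |€428.31 − €1,162.10| = €733.78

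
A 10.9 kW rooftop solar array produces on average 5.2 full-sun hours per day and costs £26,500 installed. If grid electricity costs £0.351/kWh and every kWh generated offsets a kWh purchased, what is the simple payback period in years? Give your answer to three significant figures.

Daily generation = 10.9 kW × 5.2 h = 56.68 kWh
Annual generation = 56.68 × 365 = 20688 kWh
Annual savings = 20688 × £0.351 = £7,261.56
Payback = £26,500 / £7,261.56 = 3.65 years

3.65 years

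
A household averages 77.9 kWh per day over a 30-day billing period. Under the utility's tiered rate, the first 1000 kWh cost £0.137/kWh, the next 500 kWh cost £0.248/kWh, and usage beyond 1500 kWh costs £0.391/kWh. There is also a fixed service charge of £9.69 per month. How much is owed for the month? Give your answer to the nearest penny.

£597.96

Usage = 77.9 kWh/day × 30 days = 2337 kWh
First 1000 kWh × £0.137 = £137.00
Next 500 kWh × £0.248 = £124.00
Remaining 837 kWh × £0.391 = £327.27
Energy charge = £588.27; + service £9.69 = £597.96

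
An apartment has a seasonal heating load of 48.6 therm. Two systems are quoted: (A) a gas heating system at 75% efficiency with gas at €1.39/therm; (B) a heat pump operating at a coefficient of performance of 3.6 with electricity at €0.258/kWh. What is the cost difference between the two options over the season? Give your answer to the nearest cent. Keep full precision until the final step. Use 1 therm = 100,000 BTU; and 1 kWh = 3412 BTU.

Heat load = 48.6 therm × 100,000 = 4,860,000 BTU
Gas: input = 4,860,000 / 0.75 = 6,480,000 BTU = 64.8 therm → 64.8 × €1.39 = €90.07
Heat pump: 4,860,000 BTU / 3412 = 1,424 kWh heat; / 3.6 = 395.7 kWh in → × €0.258 = €102.08
Difference = |€90.07 − €102.08| = €12.01

€12.01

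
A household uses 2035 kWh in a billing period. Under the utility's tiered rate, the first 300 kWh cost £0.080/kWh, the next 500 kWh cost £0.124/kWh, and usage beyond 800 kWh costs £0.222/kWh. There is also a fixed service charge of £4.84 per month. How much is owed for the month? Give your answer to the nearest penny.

First 300 kWh × £0.080 = £24.00
Next 500 kWh × £0.124 = £62.00
Remaining 1235 kWh × £0.222 = £274.17
Energy charge = £360.17; + service £4.84 = £365.01

£365.01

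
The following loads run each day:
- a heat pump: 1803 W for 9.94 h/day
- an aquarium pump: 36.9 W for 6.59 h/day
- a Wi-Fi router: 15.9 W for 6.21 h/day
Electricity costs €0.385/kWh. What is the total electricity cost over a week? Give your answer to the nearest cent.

heat pump: 1803 W × 9.94 h × 7 d = 125,453 Wh = 125.5 kWh
aquarium pump: 36.9 W × 6.59 h × 7 d = 1,702 Wh = 1.702 kWh
Wi-Fi router: 15.9 W × 6.21 h × 7 d = 691 Wh = 0.6912 kWh
Total energy = 125.5 + 1.702 + 0.6912 = 127.8 kWh
Cost = 127.8 kWh × €0.385 = €49.22

€49.22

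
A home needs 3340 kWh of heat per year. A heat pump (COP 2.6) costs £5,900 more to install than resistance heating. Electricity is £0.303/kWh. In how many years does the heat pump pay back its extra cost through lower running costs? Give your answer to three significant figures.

Resistance: 3340 kWh × £0.303 = £1,012.02/yr
Heat pump: 3340 / 2.6 = 1285 kWh in → × £0.303 = £389.24/yr
Annual savings = £622.78
Payback = £5,900 / £622.78 = 9.47 years

9.47 years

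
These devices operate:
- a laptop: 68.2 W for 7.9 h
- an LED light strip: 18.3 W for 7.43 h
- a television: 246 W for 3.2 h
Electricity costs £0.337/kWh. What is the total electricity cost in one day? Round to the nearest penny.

£0.49

laptop: 68.2 W × 7.9 h = 539 Wh = 0.5388 kWh
LED light strip: 18.3 W × 7.43 h = 136 Wh = 0.136 kWh
television: 246 W × 3.2 h = 787 Wh = 0.7872 kWh
Total energy = 0.5388 + 0.136 + 0.7872 = 1.462 kWh
Cost = 1.462 kWh × £0.337 = £0.49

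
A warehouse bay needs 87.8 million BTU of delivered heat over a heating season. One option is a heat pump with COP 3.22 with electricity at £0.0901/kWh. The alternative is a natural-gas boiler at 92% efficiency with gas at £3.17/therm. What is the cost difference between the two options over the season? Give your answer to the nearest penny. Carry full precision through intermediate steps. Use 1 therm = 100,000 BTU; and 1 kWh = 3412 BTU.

£2305.25

Heat load = 87.8 × 10⁶ BTU = 87,800,000 BTU
Gas: input = 87,800,000 / 0.92 = 95,434,783 BTU = 954.3 therm → 954.3 × £3.17 = £3,025.28
Heat pump: 87,800,000 BTU / 3412 = 25,730 kWh heat; / 3.22 = 7,992 kWh in → × £0.0901 = £720.04
Difference = |£3,025.28 − £720.04| = £2,305.25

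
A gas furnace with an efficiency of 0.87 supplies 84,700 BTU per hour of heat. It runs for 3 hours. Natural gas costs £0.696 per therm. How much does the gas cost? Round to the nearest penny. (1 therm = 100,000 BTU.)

Heat delivered = 84,700 BTU/h × 3 h = 254,100 BTU
Gas input = 254,100 / 0.87 = 292,069 BTU
= 292,069 / 100,000 = 2.921 therm
Cost = 2.921 × £0.696/therm = £2.03

£2.03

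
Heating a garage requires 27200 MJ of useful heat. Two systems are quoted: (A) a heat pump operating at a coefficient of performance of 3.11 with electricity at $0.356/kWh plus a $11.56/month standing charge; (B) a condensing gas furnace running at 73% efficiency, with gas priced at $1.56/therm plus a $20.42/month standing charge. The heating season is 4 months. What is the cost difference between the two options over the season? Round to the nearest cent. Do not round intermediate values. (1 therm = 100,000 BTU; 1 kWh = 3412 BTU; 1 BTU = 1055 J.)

$278.56

Heat load = 27200 MJ = 27,200,000,000 J / 1055 = 25,781,991 BTU
Gas: input = 25,781,991 / 0.73 = 35,317,795 BTU = 353.2 therm → 353.2 × $1.56 = $550.96; + 4 × $20.42 standing = $632.64
Heat pump: 25,781,991 BTU / 3412 = 7,556 kWh heat; / 3.11 = 2,430 kWh in → × $0.356 = $864.96; + 4 × $11.56 standing = $911.20
Difference = |$632.64 − $911.20| = $278.56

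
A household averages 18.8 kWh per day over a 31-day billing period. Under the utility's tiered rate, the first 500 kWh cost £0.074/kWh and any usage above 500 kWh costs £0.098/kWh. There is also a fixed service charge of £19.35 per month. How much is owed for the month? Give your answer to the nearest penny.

Usage = 18.8 kWh/day × 31 days = 582.8 kWh
First 500 kWh × £0.074 = £37.00
Remaining 82.8 kWh × £0.098 = £8.11
Energy charge = £45.11; + service £19.35 = £64.46

£64.46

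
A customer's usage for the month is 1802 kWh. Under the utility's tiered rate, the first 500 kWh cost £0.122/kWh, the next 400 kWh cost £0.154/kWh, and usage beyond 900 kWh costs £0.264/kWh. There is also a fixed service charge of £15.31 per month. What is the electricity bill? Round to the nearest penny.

£376.04

First 500 kWh × £0.122 = £61.00
Next 400 kWh × £0.154 = £61.60
Remaining 902 kWh × £0.264 = £238.13
Energy charge = £360.73; + service £15.31 = £376.04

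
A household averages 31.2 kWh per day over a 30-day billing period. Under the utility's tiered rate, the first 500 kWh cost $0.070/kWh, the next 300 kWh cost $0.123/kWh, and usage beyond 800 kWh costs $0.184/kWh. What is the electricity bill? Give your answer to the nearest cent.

$96.92

Usage = 31.2 kWh/day × 30 days = 936 kWh
First 500 kWh × $0.070 = $35.00
Next 300 kWh × $0.123 = $36.90
Remaining 136 kWh × $0.184 = $25.02
Total = $96.92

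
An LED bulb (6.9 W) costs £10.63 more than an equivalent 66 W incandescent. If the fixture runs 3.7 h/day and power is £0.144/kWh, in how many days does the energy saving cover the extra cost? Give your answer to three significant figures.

338 days

Power saved = 66 − 6.9 = 59.1 W
Daily energy saved = 59.1 W × 3.7 h = 218.7 Wh = 0.21867 kWh
Daily savings = 0.21867 × £0.144 = £0.0315
Payback = £10.63 / £0.0315 per day = 337.6 days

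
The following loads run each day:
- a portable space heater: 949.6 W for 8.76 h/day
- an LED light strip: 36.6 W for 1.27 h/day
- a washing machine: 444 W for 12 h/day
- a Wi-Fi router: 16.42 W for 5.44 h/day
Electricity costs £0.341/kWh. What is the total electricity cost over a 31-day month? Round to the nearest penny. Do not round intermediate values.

portable space heater: 949.6 W × 8.76 h × 31 d = 257,873 Wh = 257.9 kWh
LED light strip: 36.6 W × 1.27 h × 31 d = 1,441 Wh = 1.441 kWh
washing machine: 444 W × 12 h × 31 d = 165,168 Wh = 165.2 kWh
Wi-Fi router: 16.42 W × 5.44 h × 31 d = 2,769 Wh = 2.769 kWh
Total energy = 257.9 + 1.441 + 165.2 + 2.769 = 427.3 kWh
Cost = 427.3 kWh × £0.341 = £145.69

£145.69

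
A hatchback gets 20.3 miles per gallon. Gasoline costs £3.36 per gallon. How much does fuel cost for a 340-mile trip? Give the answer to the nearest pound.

£56

Fuel = 340 mi / 20.3 mpg = 16.75 gal
Cost = 16.75 gal × £3.36/gal = £56.28 ≈ £56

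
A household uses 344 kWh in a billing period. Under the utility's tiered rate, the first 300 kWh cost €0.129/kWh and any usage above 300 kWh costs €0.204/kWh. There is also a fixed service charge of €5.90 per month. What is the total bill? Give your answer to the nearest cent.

First 300 kWh × €0.129 = €38.70
Remaining 44 kWh × €0.204 = €8.98
Energy charge = €47.68; + service €5.90 = €53.58

€53.58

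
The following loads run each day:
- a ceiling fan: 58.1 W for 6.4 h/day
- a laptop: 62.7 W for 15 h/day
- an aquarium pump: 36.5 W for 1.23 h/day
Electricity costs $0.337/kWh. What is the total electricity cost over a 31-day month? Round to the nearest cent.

$14.18

ceiling fan: 58.1 W × 6.4 h × 31 d = 11,527 Wh = 11.53 kWh
laptop: 62.7 W × 15 h × 31 d = 29,156 Wh = 29.16 kWh
aquarium pump: 36.5 W × 1.23 h × 31 d = 1,392 Wh = 1.392 kWh
Total energy = 11.53 + 29.16 + 1.392 = 42.07 kWh
Cost = 42.07 kWh × $0.337 = $14.18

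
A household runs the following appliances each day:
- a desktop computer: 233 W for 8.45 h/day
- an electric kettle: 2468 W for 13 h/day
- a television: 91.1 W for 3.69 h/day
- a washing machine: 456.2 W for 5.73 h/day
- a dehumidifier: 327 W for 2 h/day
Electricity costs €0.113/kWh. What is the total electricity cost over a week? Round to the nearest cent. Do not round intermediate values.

desktop computer: 233 W × 8.45 h × 7 d = 13,782 Wh = 13.78 kWh
electric kettle: 2468 W × 13 h × 7 d = 224,588 Wh = 224.6 kWh
television: 91.1 W × 3.69 h × 7 d = 2,353 Wh = 2.353 kWh
washing machine: 456.2 W × 5.73 h × 7 d = 18,298 Wh = 18.3 kWh
dehumidifier: 327 W × 2 h × 7 d = 4,578 Wh = 4.578 kWh
Total energy = 13.78 + 224.6 + 2.353 + 18.3 + 4.578 = 263.6 kWh
Cost = 263.6 kWh × €0.113 = €29.79

€29.79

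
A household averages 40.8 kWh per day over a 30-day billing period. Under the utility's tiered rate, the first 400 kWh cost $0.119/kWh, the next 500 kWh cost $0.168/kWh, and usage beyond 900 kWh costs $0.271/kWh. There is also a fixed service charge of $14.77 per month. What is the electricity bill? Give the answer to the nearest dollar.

Usage = 40.8 kWh/day × 30 days = 1224 kWh
First 400 kWh × $0.119 = $47.60
Next 500 kWh × $0.168 = $84.00
Remaining 324 kWh × $0.271 = $87.80
Energy charge = $219.40; + service $14.77 = $234.17 ≈ $234

$234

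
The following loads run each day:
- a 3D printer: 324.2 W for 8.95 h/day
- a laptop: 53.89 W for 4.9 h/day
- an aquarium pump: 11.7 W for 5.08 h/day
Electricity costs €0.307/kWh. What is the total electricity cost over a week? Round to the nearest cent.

€6.93

3D printer: 324.2 W × 8.95 h × 7 d = 20,311 Wh = 20.31 kWh
laptop: 53.89 W × 4.9 h × 7 d = 1,848 Wh = 1.848 kWh
aquarium pump: 11.7 W × 5.08 h × 7 d = 416 Wh = 0.4161 kWh
Total energy = 20.31 + 1.848 + 0.4161 = 22.58 kWh
Cost = 22.58 kWh × €0.307 = €6.93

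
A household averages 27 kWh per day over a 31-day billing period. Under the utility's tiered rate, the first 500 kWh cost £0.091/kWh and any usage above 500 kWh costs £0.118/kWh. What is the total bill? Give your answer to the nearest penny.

£85.27

Usage = 27 kWh/day × 31 days = 837 kWh
First 500 kWh × £0.091 = £45.50
Remaining 337 kWh × £0.118 = £39.77
Total = £85.27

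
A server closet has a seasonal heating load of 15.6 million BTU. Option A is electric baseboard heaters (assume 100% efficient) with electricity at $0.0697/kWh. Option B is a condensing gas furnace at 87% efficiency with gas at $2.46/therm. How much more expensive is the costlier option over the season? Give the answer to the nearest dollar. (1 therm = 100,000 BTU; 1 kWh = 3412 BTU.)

$122

Heat load = 15.6 × 10⁶ BTU = 15,600,000 BTU
Gas: input = 15,600,000 / 0.87 = 17,931,034 BTU = 179.3 therm → 179.3 × $2.46 = $441.10
Electric: 15,600,000 BTU / 3412 = 4,572 kWh → × $0.0697 = $318.68
Difference = |$441.10 − $318.68| = $122.43 ≈ $122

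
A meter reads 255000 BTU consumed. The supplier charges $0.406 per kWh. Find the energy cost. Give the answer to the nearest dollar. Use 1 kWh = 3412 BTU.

255000 BTU × (0.00029308 kWh/BTU) = 74.74 kWh
Cost = 74.74 kWh × $0.406/kWh = $30.34 ≈ $30

$30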